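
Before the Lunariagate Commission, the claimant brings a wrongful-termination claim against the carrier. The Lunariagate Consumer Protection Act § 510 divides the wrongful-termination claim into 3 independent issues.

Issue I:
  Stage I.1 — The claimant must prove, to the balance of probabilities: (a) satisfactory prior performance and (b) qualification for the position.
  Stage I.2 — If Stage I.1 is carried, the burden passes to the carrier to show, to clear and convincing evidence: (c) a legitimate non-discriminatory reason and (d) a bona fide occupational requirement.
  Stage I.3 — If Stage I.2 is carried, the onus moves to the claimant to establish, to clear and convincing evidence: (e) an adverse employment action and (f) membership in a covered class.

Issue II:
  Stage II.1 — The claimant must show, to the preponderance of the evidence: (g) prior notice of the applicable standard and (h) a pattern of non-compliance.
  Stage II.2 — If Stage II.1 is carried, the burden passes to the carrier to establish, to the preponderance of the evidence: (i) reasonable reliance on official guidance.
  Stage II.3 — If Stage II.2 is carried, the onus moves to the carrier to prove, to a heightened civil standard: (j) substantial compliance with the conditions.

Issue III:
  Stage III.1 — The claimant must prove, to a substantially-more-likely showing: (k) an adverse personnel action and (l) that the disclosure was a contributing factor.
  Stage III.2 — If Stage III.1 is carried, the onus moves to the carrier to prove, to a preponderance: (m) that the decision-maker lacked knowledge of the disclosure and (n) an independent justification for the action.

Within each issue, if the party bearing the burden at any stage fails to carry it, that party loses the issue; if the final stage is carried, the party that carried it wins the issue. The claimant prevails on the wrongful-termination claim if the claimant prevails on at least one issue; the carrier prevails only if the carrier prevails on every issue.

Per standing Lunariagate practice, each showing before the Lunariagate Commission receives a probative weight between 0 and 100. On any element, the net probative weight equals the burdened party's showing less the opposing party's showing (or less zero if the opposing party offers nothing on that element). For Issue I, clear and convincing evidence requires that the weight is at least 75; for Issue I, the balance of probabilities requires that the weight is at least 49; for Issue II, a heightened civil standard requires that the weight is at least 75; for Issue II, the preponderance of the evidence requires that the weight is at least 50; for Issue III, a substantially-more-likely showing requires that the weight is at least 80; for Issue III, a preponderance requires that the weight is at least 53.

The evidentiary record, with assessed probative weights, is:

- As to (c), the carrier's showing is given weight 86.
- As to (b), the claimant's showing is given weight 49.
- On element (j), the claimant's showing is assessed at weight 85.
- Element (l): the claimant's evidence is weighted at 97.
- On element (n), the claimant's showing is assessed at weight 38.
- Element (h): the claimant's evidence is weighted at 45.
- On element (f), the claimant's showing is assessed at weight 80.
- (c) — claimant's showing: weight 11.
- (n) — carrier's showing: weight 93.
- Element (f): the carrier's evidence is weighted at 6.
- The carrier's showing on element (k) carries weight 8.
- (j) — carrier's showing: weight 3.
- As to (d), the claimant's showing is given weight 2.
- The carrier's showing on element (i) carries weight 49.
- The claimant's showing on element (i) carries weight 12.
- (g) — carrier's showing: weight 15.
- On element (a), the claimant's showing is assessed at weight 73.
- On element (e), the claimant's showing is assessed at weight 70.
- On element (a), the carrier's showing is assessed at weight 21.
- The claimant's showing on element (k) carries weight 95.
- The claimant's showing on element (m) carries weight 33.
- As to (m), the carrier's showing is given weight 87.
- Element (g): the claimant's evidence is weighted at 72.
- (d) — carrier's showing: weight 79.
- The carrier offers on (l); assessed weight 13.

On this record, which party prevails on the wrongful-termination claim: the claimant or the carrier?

— Issue I —
At Stage I.1 the claimant must meet the balance of probabilities (weight is at least 49): on (a) the weight is 73 less the opposing 21 gives net 52, which does reach 49, so (a) meets the standard; on (b) the weight is 49, which does reach 49, so (b) meets the standard.
  Stage I.1 is satisfied; the onus moves to the carrier.
At Stage I.2 the carrier must meet clear and convincing evidence (weight is at least 75): on (c) the weight is 86 less the opposing 11 gives net 75, which does reach 75, so (c) meets the standard; on (d) the weight is 79 less the opposing 2 gives net 77, which does reach 75, so (d) meets the standard.
  The carrier carries Stage I.2; the claimant now bears the burden.
At Stage I.3 the claimant must meet clear and convincing evidence (weight is at least 75): on (e) the weight is 70, which does not reach 75, so (e) does not meet the standard; on (f) the weight is 80 less the opposing 6 gives net 74, which does not reach 75, so (f) does not meet the standard.
  Not every element is met, so the claimant fails to carry Stage I.3.
The analysis ends at Stage I.3; the carrier prevails on this issue.
— Issue II —
Stage II.1 — burden on claimant; standard: the preponderance of the evidence (weight is at least 50).
    (g): 72 − 15 = 57 ≥ 50 [met]
    (h): 45 < 50 [not met]
  The claimant does not carry Stage II.1.
The analysis ends at Stage II.1; the carrier prevails on this issue.
— Issue III —
Stage III.1 (claimant, a substantially-more-likely showing, weight is at least 80): (k) net 95−8=87 ≥ 80 — meets; (l) net 97−13=84 ≥ 80 — meets.
  All elements met. The burden passes to the carrier.
Stage III.2 (carrier, a preponderance, weight is at least 53): (m) net 87−33=54 ≥ 53 — meets; (n) net 93−38=55 ≥ 53 — meets.
  All elements met at the final stage.
With every stage satisfied, the carrier prevails on this issue.
Per-issue: Issue I → carrier; Issue II → carrier; Issue III → carrier. The claimant must prevail on at least one issue; overall, the carrier prevails.

carrier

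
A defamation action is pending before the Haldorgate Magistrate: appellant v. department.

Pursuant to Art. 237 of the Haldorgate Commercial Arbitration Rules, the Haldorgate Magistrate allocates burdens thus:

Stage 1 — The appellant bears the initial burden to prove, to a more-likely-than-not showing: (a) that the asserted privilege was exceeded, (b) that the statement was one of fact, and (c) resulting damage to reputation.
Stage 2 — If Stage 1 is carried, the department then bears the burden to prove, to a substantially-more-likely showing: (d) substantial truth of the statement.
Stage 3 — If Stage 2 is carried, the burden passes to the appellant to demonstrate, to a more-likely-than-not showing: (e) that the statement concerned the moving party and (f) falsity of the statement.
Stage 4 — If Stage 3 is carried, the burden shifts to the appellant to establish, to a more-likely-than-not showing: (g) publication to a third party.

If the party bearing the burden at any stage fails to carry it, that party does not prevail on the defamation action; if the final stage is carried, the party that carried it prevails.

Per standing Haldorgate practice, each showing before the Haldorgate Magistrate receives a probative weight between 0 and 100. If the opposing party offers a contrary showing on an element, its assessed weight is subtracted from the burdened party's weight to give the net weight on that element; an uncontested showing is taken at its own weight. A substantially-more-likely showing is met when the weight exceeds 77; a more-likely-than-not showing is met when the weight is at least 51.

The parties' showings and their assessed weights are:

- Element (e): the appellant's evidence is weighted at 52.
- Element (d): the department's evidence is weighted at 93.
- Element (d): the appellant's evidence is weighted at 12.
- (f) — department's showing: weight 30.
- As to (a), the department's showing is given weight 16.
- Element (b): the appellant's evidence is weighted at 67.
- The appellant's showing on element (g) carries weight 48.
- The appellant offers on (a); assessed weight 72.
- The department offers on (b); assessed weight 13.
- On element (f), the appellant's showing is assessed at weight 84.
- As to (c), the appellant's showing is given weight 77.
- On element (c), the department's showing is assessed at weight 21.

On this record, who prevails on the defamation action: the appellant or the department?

department

At Stage 1 the appellant must meet a more-likely-than-not showing (weight is at least 51): on (a) the weight is 72 less the opposing 16 gives net 56, which does reach 51, so (a) meets the standard; on (b) the weight is 67 less the opposing 13 gives net 54, ≥ 51, so (b) meets the standard; on (c) the weight is 77 less the opposing 21 gives net 56, ≥ 51, so (c) meets the standard.
  All elements met. The burden passes to the department.
At Stage 2 the department must meet a substantially-more-likely showing (weight exceeds 77): on (d) the weight is 93 less the opposing 12 gives net 81, > 77, so (d) meets the standard.
  All elements met. The burden passes to the appellant.
At Stage 3 the appellant must meet a more-likely-than-not showing (weight is at least 51): on (e) the weight is 52, ≥ 51, so (e) meets the standard; on (f) the weight is 84 less the opposing 30 gives net 54, ≥ 51, so (f) meets the standard.
  Stage 3 carried; the burden remains with the appellant.
At Stage 4 the appellant must meet a more-likely-than-not showing (weight is at least 51): on (g) the weight is 48, < 51, so (g) does not meet the standard.
  Stage 4 not carried; the appellant fails its burden.
The analysis ends at Stage 4; the department prevails.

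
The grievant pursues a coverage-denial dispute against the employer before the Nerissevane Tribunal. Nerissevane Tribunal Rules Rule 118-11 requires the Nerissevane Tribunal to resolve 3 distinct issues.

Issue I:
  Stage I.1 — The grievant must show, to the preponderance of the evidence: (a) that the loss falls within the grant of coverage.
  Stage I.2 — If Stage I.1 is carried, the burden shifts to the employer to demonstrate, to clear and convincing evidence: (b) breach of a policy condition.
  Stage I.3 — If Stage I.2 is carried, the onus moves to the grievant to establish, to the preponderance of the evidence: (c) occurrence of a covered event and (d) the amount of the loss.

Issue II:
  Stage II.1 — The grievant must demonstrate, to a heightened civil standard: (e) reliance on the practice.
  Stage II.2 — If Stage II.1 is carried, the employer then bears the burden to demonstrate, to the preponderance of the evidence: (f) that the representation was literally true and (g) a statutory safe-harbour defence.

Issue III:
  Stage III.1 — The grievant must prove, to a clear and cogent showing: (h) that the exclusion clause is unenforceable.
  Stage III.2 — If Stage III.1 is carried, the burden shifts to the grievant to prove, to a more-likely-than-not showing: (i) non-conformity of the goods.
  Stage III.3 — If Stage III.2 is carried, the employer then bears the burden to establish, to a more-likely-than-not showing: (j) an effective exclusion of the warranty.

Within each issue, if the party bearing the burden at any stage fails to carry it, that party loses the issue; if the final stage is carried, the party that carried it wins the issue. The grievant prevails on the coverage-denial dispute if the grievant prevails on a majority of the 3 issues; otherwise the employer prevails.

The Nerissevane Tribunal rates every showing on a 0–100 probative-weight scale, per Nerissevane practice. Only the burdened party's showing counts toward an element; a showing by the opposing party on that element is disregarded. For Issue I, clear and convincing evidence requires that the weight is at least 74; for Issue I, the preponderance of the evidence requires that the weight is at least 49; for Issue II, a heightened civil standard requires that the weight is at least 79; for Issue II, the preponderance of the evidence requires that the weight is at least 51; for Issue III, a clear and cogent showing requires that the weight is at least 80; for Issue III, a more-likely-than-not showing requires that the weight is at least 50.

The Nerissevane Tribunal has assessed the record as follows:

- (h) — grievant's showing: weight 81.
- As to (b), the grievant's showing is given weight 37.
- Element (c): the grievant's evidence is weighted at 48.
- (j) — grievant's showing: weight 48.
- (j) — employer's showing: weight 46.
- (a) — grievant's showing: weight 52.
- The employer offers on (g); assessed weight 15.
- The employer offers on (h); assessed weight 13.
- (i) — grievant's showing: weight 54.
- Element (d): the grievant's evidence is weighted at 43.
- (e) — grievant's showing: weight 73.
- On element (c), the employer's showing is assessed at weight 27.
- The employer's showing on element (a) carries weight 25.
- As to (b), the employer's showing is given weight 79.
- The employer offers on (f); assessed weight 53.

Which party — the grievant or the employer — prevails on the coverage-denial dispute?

employer

— Issue I —
Stage I.1 (grievant, the preponderance of the evidence, weight is at least 49): (a) 52 (employer's 25 disregarded) ≥ 49 — meets.
  Stage I.1 carried; the burden shifts to the employer.
Stage I.2 (employer, clear and convincing evidence, weight is at least 74): (b) 79 (grievant's 37 disregarded) ≥ 74 — meets.
  Stage I.2 is satisfied; the onus moves to the grievant.
Stage I.3 (grievant, the preponderance of the evidence, weight is at least 49): (c) 48 (employer's 27 disregarded) < 49 — fails; (d) 43 < 49 — fails.
  Not every element is met, so the grievant fails to carry Stage I.3.
The employer prevails on this issue.
— Issue II —
Stage II.1 (grievant, a heightened civil standard, weight is at least 79): (e) 73 < 79 — fails.
  Stage II.1 not carried; the grievant fails its burden.
The analysis ends at Stage II.1; the employer prevails on this issue.
— Issue III —
At Stage III.1 the grievant must meet a clear and cogent showing (weight is at least 80): on (h) the weight is 81 (the employer's 13 is given no effect), ≥ 80, so (h) meets the standard.
  All elements met. The grievant retains the burden for Stage III.2.
At Stage III.2 the grievant must meet a more-likely-than-not showing (weight is at least 50): on (i) the weight is 54, ≥ 50, so (i) meets the standard.
  Stage III.2 is satisfied; the onus moves to the employer.
At Stage III.3 the employer must meet a more-likely-than-not showing (weight is at least 50): on (j) the weight is 46 (the grievant's 48 is given no effect), which does not reach 50, so (j) does not meet the standard.
  The employer does not carry Stage III.3.
The analysis ends at Stage III.3; the grievant prevails on this issue.
Per-issue: Issue I → employer; Issue II → employer; Issue III → grievant. The grievant must prevail on a majority of issues; overall, the employer prevails.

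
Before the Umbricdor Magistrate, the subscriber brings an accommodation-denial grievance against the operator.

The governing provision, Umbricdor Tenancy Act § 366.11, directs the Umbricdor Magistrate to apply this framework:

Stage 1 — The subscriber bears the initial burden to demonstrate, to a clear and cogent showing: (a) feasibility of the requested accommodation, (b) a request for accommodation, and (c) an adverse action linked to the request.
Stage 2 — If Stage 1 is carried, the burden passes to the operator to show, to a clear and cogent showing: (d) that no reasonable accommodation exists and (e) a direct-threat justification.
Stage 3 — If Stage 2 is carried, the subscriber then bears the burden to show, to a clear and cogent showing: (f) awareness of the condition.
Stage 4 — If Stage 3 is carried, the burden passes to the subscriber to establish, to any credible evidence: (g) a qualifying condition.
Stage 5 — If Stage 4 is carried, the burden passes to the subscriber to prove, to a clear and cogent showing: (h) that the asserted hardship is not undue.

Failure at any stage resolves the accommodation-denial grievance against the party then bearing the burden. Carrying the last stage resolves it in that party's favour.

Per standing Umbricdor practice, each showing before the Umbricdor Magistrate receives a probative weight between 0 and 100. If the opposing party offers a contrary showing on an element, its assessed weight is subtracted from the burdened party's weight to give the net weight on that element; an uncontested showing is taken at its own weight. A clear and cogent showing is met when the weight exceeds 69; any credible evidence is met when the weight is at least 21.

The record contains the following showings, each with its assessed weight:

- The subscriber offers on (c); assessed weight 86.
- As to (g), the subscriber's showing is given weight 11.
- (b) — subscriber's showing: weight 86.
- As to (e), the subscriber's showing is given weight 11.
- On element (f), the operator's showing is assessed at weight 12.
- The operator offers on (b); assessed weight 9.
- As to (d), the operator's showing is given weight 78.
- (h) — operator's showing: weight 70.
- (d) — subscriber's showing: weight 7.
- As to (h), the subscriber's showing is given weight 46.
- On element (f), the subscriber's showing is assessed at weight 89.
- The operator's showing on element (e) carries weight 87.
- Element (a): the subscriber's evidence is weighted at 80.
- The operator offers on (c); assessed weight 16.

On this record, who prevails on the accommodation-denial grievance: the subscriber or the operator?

operator

Stage 1 — burden on subscriber; standard: a clear and cogent showing (weight exceeds 69).
    (a): 80 > 69 [met]
    (b): 86 − 9 = 77 > 69 [met]
    (c): 86 − 16 = 70 > 69 [met]
  Stage 1 is satisfied; the onus moves to the operator.
Stage 2 — burden on operator; standard: a clear and cogent showing (weight exceeds 69).
    (d): 78 − 7 = 71 > 69 [met]
    (e): 87 − 11 = 76 > 69 [met]
  All elements met. The burden passes to the subscriber.
Stage 3 — burden on subscriber; standard: a clear and cogent showing (weight exceeds 69).
    (f): 89 − 12 = 77 > 69 [met]
  Stage 3 carried; the burden remains with the subscriber.
Stage 4 — burden on subscriber; standard: any credible evidence (weight is at least 21).
    (g): 11 < 21 [not met]
  Stage 4 not carried; the subscriber fails its burden.
So the operator prevails.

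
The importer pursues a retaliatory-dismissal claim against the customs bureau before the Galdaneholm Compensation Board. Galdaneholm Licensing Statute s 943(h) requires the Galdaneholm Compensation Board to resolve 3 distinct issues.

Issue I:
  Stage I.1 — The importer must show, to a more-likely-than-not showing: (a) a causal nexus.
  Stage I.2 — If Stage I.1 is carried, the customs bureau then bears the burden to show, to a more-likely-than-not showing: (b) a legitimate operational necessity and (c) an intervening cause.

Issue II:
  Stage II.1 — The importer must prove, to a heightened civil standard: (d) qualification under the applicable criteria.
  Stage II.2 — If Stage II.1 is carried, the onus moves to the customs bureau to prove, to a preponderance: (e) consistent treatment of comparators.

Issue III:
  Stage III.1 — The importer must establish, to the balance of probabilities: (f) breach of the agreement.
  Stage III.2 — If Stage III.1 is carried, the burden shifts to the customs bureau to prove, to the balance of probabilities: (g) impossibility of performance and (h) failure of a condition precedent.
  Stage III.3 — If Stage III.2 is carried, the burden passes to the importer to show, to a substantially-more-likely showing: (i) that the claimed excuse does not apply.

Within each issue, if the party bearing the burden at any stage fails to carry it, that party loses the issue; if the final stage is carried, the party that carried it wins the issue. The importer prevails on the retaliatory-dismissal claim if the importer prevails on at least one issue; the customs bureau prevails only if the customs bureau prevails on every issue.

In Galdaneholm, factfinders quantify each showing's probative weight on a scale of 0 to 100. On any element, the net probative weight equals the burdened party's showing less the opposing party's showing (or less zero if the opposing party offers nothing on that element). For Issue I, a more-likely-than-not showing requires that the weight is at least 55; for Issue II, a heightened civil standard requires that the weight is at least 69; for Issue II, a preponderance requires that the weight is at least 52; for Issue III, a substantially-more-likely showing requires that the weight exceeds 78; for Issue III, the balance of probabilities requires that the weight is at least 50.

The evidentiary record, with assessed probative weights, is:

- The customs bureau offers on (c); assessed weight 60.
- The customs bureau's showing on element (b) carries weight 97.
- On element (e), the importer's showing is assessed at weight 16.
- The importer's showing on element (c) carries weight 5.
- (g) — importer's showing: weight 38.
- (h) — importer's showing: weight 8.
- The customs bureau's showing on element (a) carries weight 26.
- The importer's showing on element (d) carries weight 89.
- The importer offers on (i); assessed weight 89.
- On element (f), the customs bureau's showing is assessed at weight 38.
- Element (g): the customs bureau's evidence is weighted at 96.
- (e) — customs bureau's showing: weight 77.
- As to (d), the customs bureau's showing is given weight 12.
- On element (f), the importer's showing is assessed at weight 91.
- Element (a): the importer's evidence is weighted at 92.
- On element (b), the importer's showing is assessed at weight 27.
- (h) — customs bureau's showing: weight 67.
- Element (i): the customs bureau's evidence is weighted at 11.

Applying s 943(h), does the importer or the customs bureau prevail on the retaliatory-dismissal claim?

— Issue I —
At Stage I.1 the importer must meet a more-likely-than-not showing (weight is at least 55): on (a) the weight is 92 less the opposing 26 gives net 66, which does reach 55, so (a) meets the standard.
  The importer carries Stage I.1; the customs bureau now bears the burden.
At Stage I.2 the customs bureau must meet a more-likely-than-not showing (weight is at least 55): on (b) the weight is 97 less the opposing 27 gives net 70, ≥ 55, so (b) meets the standard; on (c) the weight is 60 less the opposing 5 gives net 55, which does reach 55, so (c) meets the standard.
  The customs bureau carries the last stage.
All stages carried — the customs bureau prevails on this issue.
— Issue II —
At Stage II.1 the importer must meet a heightened civil standard (weight is at least 69): on (d) the weight is 89 less the opposing 12 gives net 77, which does reach 69, so (d) meets the standard.
  All elements met. The burden passes to the customs bureau.
At Stage II.2 the customs bureau must meet a preponderance (weight is at least 52): on (e) the weight is 77 less the opposing 16 gives net 61, ≥ 52, so (e) meets the standard.
  All elements met at the final stage.
Every stage carried; the customs bureau prevails on this issue.
— Issue III —
At Stage III.1 the importer must meet the balance of probabilities (weight is at least 50): on (f) the weight is 91 less the opposing 38 gives net 53, ≥ 50, so (f) meets the standard.
  The importer carries Stage III.1; the customs bureau now bears the burden.
At Stage III.2 the customs bureau must meet the balance of probabilities (weight is at least 50): on (g) the weight is 96 less the opposing 38 gives net 58, which does reach 50, so (g) meets the standard; on (h) the weight is 67 less the opposing 8 gives net 59, which does reach 50, so (h) meets the standard.
  Stage III.2 is satisfied; the onus moves to the importer.
At Stage III.3 the importer must meet a substantially-more-likely showing (weight exceeds 78): on (i) the weight is 89 less the opposing 11 gives net 78, which does not exceed 78, so (i) does not meet the standard.
  Not every element is met, so the importer fails to carry Stage III.3.
The customs bureau prevails on this issue.
Per-issue: Issue I → customs bureau; Issue II → customs bureau; Issue III → customs bureau. The importer must prevail on at least one issue; overall, the customs bureau prevails.

customs bureau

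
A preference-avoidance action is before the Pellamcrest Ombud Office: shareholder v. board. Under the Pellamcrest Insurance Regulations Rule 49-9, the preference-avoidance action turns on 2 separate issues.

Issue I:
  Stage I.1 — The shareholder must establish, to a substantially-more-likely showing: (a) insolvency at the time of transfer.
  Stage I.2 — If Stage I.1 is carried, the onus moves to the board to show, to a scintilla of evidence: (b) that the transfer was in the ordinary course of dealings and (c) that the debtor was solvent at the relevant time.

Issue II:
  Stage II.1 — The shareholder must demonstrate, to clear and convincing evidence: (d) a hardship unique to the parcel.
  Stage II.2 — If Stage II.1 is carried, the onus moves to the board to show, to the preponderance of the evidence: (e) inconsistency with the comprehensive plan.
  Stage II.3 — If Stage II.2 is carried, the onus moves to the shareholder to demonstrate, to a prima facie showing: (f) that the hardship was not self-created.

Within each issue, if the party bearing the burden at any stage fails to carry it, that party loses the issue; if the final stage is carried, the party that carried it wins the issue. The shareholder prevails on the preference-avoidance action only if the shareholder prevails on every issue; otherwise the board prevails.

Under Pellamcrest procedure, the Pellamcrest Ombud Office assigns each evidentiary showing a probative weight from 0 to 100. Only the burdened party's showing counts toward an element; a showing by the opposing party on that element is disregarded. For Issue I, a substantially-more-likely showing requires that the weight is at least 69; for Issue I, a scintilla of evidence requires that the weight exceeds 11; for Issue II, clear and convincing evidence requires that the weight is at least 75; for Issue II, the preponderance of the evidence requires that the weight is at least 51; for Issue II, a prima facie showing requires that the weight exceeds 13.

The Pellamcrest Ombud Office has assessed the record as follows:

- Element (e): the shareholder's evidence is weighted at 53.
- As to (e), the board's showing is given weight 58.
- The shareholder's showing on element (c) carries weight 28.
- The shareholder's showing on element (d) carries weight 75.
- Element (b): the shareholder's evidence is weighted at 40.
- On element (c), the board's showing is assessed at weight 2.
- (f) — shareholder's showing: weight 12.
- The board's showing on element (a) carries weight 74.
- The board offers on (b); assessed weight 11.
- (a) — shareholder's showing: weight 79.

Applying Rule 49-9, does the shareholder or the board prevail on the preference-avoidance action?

board

— Issue I —
At Stage I.1 the shareholder must meet a substantially-more-likely showing (weight is at least 69): on (a) the weight is 79 (the board's 74 is given no effect), which does reach 69, so (a) meets the standard.
  All elements met. The burden passes to the board.
At Stage I.2 the board must meet a scintilla of evidence (weight exceeds 11): on (b) the weight is 11 (the shareholder's 40 is given no effect), which does not exceed 11, so (b) does not meet the standard; on (c) the weight is 2 (the shareholder's 28 is given no effect), which does not exceed 11, so (c) does not meet the standard.
  The board does not carry Stage I.2.
The analysis ends at Stage I.2; the shareholder prevails on this issue.
— Issue II —
Stage II.1 (shareholder, clear and convincing evidence, weight is at least 75): (d) 75 ≥ 75 — meets.
  Stage II.1 carried; the burden shifts to the board.
Stage II.2 (board, the preponderance of the evidence, weight is at least 51): (e) 58 (shareholder's 53 disregarded) ≥ 51 — meets.
  The board carries Stage II.2; the shareholder now bears the burden.
Stage II.3 (shareholder, a prima facie showing, weight exceeds 13): (f) 12 ≤ 13 — fails.
  Not every element is met, so the shareholder fails to carry Stage II.3.
The analysis ends at Stage II.3; the board prevails on this issue.
Per-issue: Issue I → shareholder; Issue II → board. The shareholder must prevail on every issue; overall, the board prevails.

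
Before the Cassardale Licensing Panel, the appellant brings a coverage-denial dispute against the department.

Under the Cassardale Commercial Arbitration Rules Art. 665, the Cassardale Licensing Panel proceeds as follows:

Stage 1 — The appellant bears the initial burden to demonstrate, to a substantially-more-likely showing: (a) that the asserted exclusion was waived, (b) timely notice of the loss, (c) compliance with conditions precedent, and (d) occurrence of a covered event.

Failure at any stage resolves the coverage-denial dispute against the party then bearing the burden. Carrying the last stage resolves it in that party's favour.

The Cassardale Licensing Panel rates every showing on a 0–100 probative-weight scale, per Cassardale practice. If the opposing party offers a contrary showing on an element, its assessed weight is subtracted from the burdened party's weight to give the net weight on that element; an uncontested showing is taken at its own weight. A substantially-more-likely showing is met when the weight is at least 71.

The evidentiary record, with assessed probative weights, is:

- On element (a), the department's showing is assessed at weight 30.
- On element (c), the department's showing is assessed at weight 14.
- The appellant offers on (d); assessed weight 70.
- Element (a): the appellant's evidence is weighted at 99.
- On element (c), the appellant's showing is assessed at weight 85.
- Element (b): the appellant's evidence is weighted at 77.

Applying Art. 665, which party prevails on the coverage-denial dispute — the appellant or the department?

department

At Stage 1 the appellant must meet a substantially-more-likely showing (weight is at least 71): on (a) the weight is 99 less the opposing 30 gives net 69, which does not reach 71, so (a) does not meet the standard; on (b) the weight is 77, ≥ 71, so (b) meets the standard; on (c) the weight is 85 less the opposing 14 gives net 71, ≥ 71, so (c) meets the standard; on (d) the weight is 70, which does not reach 71, so (d) does not meet the standard.
  Stage 1 not carried; the appellant fails its burden.
The department prevails.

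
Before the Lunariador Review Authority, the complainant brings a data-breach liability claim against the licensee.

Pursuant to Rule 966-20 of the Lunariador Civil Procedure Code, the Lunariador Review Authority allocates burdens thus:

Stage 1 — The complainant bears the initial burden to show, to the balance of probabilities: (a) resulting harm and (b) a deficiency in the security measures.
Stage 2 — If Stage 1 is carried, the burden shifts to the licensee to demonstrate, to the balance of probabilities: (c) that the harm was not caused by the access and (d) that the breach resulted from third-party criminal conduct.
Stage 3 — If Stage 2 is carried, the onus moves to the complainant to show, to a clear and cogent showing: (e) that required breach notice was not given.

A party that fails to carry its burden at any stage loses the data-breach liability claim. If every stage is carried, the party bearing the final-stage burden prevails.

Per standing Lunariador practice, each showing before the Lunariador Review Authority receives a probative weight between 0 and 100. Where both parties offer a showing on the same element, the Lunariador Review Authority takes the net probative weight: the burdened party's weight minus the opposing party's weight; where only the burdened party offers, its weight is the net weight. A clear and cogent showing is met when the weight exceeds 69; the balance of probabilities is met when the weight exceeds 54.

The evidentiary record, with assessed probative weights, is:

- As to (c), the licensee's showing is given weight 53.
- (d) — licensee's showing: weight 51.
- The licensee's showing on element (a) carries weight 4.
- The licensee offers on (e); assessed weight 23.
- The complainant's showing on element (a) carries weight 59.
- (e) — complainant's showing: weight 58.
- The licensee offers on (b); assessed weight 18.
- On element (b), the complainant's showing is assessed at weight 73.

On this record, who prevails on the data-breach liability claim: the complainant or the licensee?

At Stage 1 the complainant must meet the balance of probabilities (weight exceeds 54): on (a) the weight is 59 less the opposing 4 gives net 55, > 54, so (a) meets the standard; on (b) the weight is 73 less the opposing 18 gives net 55, which does exceed 54, so (b) meets the standard.
  Stage 1 carried; the burden shifts to the licensee.
At Stage 2 the licensee must meet the balance of probabilities (weight exceeds 54): on (c) the weight is 53, which does not exceed 54, so (c) does not meet the standard; on (d) the weight is 51, ≤ 54, so (d) does not meet the standard.
  Not every element is met, so the licensee fails to carry Stage 2.
The complainant prevails.

complainant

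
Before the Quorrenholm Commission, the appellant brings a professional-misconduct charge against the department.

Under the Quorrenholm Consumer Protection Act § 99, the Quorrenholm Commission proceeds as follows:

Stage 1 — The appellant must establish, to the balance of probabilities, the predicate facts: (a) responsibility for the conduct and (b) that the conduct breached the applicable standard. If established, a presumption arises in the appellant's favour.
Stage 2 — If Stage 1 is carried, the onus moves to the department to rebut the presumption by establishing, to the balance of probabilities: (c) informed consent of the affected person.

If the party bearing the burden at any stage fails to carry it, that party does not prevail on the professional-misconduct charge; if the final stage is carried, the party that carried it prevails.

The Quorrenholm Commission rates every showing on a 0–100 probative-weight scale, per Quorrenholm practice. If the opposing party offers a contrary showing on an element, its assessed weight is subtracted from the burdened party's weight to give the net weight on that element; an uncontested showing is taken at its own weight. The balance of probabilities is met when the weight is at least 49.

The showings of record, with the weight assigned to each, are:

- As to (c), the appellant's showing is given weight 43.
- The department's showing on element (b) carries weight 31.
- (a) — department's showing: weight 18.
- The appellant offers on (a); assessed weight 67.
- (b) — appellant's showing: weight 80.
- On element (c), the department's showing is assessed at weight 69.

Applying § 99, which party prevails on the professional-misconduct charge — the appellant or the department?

Stage 1 — burden on appellant; standard: the balance of probabilities (weight is at least 49).
    (a): 67 − 18 = 49 ≥ 49 [met]
    (b): 80 − 31 = 49 ≥ 49 [met]
  All elements met. The burden passes to the department.
Stage 2 — burden on department; standard: the balance of probabilities (weight is at least 49).
    (c): 69 − 43 = 26 < 49 [not met]
  Stage 2 not carried; the department fails its burden.
The appellant prevails.

appellant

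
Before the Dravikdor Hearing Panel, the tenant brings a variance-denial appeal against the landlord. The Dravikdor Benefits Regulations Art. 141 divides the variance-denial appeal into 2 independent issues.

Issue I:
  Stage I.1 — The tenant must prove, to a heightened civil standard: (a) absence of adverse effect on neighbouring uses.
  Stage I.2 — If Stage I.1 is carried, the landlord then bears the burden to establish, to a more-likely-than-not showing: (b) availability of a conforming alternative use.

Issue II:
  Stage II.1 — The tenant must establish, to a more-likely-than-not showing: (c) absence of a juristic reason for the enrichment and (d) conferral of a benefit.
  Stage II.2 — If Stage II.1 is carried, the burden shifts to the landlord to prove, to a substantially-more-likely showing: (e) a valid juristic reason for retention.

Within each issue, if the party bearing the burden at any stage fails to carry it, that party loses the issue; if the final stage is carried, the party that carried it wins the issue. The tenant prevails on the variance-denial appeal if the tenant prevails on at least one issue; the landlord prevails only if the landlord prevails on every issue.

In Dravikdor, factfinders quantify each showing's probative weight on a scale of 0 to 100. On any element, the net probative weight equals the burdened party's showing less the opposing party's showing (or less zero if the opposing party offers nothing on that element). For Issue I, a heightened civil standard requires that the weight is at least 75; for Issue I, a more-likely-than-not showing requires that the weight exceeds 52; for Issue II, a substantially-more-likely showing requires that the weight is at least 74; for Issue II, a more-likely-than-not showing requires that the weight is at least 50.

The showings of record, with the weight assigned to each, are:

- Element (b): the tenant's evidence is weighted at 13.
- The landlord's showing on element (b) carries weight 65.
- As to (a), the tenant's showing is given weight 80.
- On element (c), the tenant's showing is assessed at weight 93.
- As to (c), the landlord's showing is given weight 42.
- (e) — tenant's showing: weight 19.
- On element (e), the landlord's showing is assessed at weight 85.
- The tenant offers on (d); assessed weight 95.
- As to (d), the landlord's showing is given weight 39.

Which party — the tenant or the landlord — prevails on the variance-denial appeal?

— Issue I —
At Stage I.1 the tenant must meet a heightened civil standard (weight is at least 75): on (a) the weight is 80, which does reach 75, so (a) meets the standard.
  Stage I.1 is satisfied; the onus moves to the landlord.
At Stage I.2 the landlord must meet a more-likely-than-not showing (weight exceeds 52): on (b) the weight is 65 less the opposing 13 gives net 52, which does not exceed 52, so (b) does not meet the standard.
  Not every element is met, so the landlord fails to carry Stage I.2.
So the tenant prevails on this issue.
— Issue II —
Stage II.1 (tenant, a more-likely-than-not showing, weight is at least 50): (c) net 93−42=51 ≥ 50 — meets; (d) net 95−39=56 ≥ 50 — meets.
  Stage II.1 carried; the burden shifts to the landlord.
Stage II.2 (landlord, a substantially-more-likely showing, weight is at least 74): (e) net 85−19=66 < 74 — fails.
  The landlord does not carry Stage II.2.
The analysis ends at Stage II.2; the tenant prevails on this issue.
Per-issue: Issue I → tenant; Issue II → tenant. The tenant must prevail on at least one issue; overall, the tenant prevails.

tenant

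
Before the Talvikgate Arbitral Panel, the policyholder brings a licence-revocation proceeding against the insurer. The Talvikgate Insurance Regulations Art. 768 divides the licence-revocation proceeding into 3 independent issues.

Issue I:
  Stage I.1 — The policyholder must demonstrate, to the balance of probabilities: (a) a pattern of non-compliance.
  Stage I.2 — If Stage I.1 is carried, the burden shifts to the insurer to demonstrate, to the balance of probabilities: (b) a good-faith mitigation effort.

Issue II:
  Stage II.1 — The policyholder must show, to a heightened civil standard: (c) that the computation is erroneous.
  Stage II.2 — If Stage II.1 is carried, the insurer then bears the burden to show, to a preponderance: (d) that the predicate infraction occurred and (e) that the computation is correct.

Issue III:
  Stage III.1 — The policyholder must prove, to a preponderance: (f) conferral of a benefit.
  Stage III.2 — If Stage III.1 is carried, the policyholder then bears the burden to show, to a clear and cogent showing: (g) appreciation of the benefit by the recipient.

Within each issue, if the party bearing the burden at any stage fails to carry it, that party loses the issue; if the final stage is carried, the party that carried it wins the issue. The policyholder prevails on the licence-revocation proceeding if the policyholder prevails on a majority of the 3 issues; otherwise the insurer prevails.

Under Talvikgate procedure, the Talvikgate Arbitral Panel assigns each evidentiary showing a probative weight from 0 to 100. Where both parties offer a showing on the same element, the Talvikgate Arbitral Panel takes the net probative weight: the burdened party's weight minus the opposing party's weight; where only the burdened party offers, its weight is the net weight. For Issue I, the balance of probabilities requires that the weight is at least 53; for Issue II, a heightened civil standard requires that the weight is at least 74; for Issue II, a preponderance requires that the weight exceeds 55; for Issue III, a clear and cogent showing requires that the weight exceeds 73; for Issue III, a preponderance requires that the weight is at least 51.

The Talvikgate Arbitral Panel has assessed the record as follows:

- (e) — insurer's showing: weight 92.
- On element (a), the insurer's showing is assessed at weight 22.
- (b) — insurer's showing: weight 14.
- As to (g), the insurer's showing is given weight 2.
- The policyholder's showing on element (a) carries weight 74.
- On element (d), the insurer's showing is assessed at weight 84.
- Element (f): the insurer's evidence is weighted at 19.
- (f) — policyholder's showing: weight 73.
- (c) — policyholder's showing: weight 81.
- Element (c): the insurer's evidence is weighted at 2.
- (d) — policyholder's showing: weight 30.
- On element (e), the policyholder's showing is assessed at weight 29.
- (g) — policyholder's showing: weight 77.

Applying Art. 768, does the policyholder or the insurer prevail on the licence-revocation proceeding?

policyholder

— Issue I —
Stage I.1 (policyholder, the balance of probabilities, weight is at least 53): (a) net 74−22=52 < 53 — fails.
  Not every element is met, so the policyholder fails to carry Stage I.1.
The analysis ends at Stage I.1; the insurer prevails on this issue.
— Issue II —
Stage II.1 (policyholder, a heightened civil standard, weight is at least 74): (c) net 81−2=79 ≥ 74 — meets.
  Stage II.1 is satisfied; the onus moves to the insurer.
Stage II.2 (insurer, a preponderance, weight exceeds 55): (d) net 84−30=54 ≤ 55 — fails; (e) net 92−29=63 > 55 — meets.
  Not every element is met, so the insurer fails to carry Stage II.2.
So the policyholder prevails on this issue.
— Issue III —
At Stage III.1 the policyholder must meet a preponderance (weight is at least 51): on (f) the weight is 73 less the opposing 19 gives net 54, which does reach 51, so (f) meets the standard.
  Stage III.1 carried; the burden remains with the policyholder.
At Stage III.2 the policyholder must meet a clear and cogent showing (weight exceeds 73): on (g) the weight is 77 less the opposing 2 gives net 75, > 73, so (g) meets the standard.
  All elements met at the final stage.
Every stage carried; the policyholder prevails on this issue.
Per-issue: Issue I → insurer; Issue II → policyholder; Issue III → policyholder. The policyholder must prevail on a majority of issues; overall, the policyholder prevails.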